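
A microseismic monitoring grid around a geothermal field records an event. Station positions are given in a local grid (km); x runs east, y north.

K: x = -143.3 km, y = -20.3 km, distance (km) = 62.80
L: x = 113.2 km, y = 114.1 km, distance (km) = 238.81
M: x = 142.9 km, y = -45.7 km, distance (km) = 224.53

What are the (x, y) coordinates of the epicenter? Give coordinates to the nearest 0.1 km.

Circle about each station: (x + 143.3)² + (y + 20.3)² = 62.80²; (x − 113.2)² + (y − 114.1)² = 238.81²; (x − 142.9)² + (y + 45.7)² = 224.53².
Subtracting the K equation from the L and M equations removes the quadratic terms:
513.0 x + 268.8 y = -48200.31
572.4 x − 50.8 y = -44907.96
Solving the 2×2 system: x ≈ -80.7, y ≈ -25.3 km.

x ≈ -80.7 km, y ≈ -25.3 km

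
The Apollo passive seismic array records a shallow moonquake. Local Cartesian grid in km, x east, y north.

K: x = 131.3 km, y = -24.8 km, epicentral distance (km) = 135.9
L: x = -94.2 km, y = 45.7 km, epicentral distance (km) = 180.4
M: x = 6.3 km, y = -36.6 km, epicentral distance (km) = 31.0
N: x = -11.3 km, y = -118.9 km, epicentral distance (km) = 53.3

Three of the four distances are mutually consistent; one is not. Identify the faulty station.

L

Solve using three stations at a time. Using K, M, N (subtract circle equations pairwise → linear system) gives (x, y) ≈ (2.2, -67.3).
Distances from that point to each station vs reported:
  K: calculated 135.9 vs reported 135.9 → residual 0.0 km
  L: calculated 148.6 vs reported 180.4 → residual 31.8 km
  M: calculated 31.0 vs reported 31.0 → residual 0.0 km
  N: calculated 53.3 vs reported 53.3 → residual 0.0 km
K, M, N are mutually consistent (residuals ≈ 0); L is off by 31.8 km.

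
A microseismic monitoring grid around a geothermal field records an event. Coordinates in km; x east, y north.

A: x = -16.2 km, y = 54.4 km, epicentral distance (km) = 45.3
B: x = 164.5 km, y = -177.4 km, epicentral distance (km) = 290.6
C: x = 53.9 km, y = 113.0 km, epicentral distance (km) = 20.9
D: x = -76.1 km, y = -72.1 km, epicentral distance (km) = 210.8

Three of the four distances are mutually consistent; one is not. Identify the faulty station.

A

Solve using three stations at a time. Using B, C, D (subtract circle equations pairwise → linear system) gives (x, y) ≈ (56.0, 92.2).
Distances from that point to each station vs reported:
  A: calculated 81.5 vs reported 45.3 → residual 36.2 km
  B: calculated 290.6 vs reported 290.6 → residual 0.0 km
  C: calculated 20.9 vs reported 20.9 → residual 0.0 km
  D: calculated 210.8 vs reported 210.8 → residual 0.0 km
B, C, D are mutually consistent (residuals ≈ 0); A is off by 36.2 km.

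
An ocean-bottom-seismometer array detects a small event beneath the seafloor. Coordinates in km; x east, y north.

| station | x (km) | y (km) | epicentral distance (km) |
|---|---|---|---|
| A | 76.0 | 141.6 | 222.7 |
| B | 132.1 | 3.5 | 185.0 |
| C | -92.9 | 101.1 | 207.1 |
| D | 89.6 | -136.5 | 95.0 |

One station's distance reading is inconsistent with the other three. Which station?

Solve using three stations at a time. Using A, C, D (subtract circle equations pairwise → linear system) gives (x, y) ≈ (18.4, -73.5).
Distances from that point to each station vs reported:
  A: calculated 222.7 vs reported 222.7 → residual 0.0 km
  B: calculated 137.3 vs reported 185.0 → residual 47.7 km
  C: calculated 207.1 vs reported 207.1 → residual 0.0 km
  D: calculated 95.0 vs reported 95.0 → residual 0.0 km
A, C, D are mutually consistent (residuals ≈ 0); B is off by 47.7 km.

B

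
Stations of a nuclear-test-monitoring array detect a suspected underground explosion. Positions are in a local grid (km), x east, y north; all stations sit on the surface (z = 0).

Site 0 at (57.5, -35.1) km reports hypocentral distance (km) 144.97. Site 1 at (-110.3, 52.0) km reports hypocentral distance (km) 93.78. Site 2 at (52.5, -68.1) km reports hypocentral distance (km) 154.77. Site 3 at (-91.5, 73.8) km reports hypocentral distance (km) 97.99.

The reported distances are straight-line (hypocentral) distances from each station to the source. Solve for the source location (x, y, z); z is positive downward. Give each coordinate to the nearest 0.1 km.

x ≈ -61.7 km, y ≈ 10.6 km, depth ≈ 68.7 km

Each station gives a sphere (x−x_i)² + (y−y_i)² + z² = d_i² (stations at z=0).
Subtracting the Site 0 sphere from Site 1 and Site 2: z² cancels, leaving linear equations in x and y:
-335.6 x + 174.2 y = 22553.44
-10.0 x − 66.0 y = -81.85
Solving: x ≈ -61.707, y ≈ 10.590 km (keep extra digits for the depth step; rounded: -61.7, 10.6).
Then from the Site 0 sphere: z² = 144.97² − (x − 57.5)² − (y + 35.1)² with x = -61.707, y = 10.590, so z ≈ 68.691 ≈ 68.7 km.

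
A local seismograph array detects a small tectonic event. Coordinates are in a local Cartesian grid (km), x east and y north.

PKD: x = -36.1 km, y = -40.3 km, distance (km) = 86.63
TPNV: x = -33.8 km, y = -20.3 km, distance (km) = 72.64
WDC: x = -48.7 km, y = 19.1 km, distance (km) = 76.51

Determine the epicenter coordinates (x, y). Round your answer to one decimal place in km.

Circle about each station: (x + 36.1)² + (y + 40.3)² = 86.63²; (x + 33.8)² + (y + 20.3)² = 72.64²; (x + 48.7)² + (y − 19.1)² = 76.51².
Subtracting the PKD equation from the TPNV and WDC equations removes the quadratic terms:
4.6 x + 40.0 y = 855.42
-25.2 x + 118.8 y = 1460.18
Solving the 2×2 system: x ≈ 27.8, y ≈ 18.2 km.
Check against PKD (with the unrounded x, y): √((x + 36.1)²+(y + 40.3)²) = 86.63 ≈ 86.63 km. ✓

x ≈ 27.8 km, y ≈ 18.2 km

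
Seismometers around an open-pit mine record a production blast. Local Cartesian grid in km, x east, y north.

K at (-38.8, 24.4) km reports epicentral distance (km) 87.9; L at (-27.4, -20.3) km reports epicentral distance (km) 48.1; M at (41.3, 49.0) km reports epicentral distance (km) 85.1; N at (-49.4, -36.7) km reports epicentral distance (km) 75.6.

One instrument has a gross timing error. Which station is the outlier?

Solve using three stations at a time. Using K, M, N (subtract circle equations pairwise → linear system) gives (x, y) ≈ (26.2, -34.8).
Distances from that point to each station vs reported:
  K: calculated 88.0 vs reported 87.9 → residual 0.1 km
  L: calculated 55.6 vs reported 48.1 → residual 7.5 km
  M: calculated 85.2 vs reported 85.1 → residual 0.1 km
  N: calculated 75.7 vs reported 75.6 → residual 0.1 km
K, M, N are mutually consistent (residuals ≈ 0); L is off by 7.5 km.

L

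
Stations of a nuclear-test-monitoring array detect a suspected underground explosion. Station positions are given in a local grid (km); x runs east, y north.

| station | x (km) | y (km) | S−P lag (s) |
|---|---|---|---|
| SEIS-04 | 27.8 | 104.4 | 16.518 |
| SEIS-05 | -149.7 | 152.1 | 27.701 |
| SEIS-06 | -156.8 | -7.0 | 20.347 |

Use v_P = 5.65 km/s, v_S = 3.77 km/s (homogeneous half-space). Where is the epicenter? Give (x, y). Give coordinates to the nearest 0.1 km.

(62.0, -79.6)

Distance from S−P lag: d = Δt · v_P v_S / (v_P − v_S) = Δt · (5.65·3.77)/(5.65−3.77) ≈ 11.3301·Δt.
So d_SEIS-04 = 187.15, d_SEIS-05 = 313.85, d_SEIS-06 = 230.53 km.
Circle about each station: (x − 27.8)² + (y − 104.4)² = 187.15²; (x + 149.7)² + (y − 152.1)² = 313.85²; (x + 156.8)² + (y + 7.0)² = 230.53².
Subtracting pairs of circle equations eliminates x²+y² and gives linear equations (the radical axes):
-355.0 x + 95.4 y = -29604.40
-369.2 x − 222.8 y = -5155.92
Solving the 2×2 system: x ≈ 62.0, y ≈ -79.6 km.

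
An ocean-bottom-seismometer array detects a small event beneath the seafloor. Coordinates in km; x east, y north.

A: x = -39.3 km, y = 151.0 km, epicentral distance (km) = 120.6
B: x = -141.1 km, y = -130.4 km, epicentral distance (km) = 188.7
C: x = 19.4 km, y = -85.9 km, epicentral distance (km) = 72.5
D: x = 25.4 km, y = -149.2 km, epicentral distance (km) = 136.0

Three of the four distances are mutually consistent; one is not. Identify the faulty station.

Solve using three stations at a time. Using B, C, D (subtract circle equations pairwise → linear system) gives (x, y) ≈ (7.7, -14.4).
Distances from that point to each station vs reported:
  A: calculated 171.9 vs reported 120.6 → residual 51.3 km
  B: calculated 188.7 vs reported 188.7 → residual 0.0 km
  C: calculated 72.5 vs reported 72.5 → residual 0.0 km
  D: calculated 136.0 vs reported 136.0 → residual 0.0 km
B, C, D are mutually consistent (residuals ≈ 0); A is off by 51.3 km.

A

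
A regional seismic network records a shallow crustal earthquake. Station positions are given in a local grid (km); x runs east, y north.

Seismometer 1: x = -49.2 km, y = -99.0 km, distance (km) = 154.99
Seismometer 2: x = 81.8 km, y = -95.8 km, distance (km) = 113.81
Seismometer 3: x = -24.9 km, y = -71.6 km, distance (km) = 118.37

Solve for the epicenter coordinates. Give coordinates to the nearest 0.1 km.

Circle about each station: (x + 49.2)² + (y + 99.0)² = 154.99²; (x − 81.8)² + (y + 95.8)² = 113.81²; (x + 24.9)² + (y + 71.6)² = 118.37².
Subtracting pairs of circle equations eliminates x²+y² and gives linear equations (the radical axes):
262.0 x + 6.4 y = 14716.42
48.6 x + 54.8 y = 3535.37
Solving the 2×2 system: x ≈ 55.8, y ≈ 15.0 km.

55.8 km east, 15.0 km north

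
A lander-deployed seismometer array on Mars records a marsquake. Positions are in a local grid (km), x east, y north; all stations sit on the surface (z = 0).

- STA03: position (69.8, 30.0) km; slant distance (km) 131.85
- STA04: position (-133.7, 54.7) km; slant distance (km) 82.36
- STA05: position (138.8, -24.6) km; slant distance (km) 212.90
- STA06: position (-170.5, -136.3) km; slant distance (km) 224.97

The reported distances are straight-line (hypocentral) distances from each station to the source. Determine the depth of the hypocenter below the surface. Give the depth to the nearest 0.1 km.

depth ≈ 28.4 km

Each station gives a sphere (x−x_i)² + (y−y_i)² + z² = d_i² (stations at z=0).
Subtracting the STA03 sphere from STA04 and STA05: z² cancels, leaving linear equations in x and y:
-407.0 x + 49.4 y = 25696.99
138.0 x − 109.2 y = -13843.43
Solving: x ≈ -56.402, y ≈ 55.494 km (keep extra digits for the depth step; rounded: -56.4, 55.5).
Then from the STA03 sphere: z² = 131.85² − (x − 69.8)² − (y − 30.0)² with x = -56.402, y = 55.494, so z ≈ 28.417 ≈ 28.4 km.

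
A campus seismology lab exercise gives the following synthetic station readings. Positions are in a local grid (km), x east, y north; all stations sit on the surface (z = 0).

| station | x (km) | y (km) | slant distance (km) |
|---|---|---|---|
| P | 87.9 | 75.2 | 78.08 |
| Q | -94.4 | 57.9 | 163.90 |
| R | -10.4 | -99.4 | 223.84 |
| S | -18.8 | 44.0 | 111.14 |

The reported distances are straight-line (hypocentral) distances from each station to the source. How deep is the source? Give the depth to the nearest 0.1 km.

depth ≈ 59.9 km

Each station gives a sphere (x−x_i)² + (y−y_i)² + z² = d_i² (stations at z=0).
Subtracting the P sphere from Q and R: z² cancels, leaving linear equations in x and y:
-364.6 x − 34.6 y = -21884.40
-196.6 x − 349.2 y = -47400.79
Solving: x ≈ 49.802, y ≈ 107.702 km (keep extra digits for the depth step; rounded: 49.8, 107.7).
Then from the P sphere: z² = 78.08² − (x − 87.9)² − (y − 75.2)² with x = 49.802, y = 107.702, so z ≈ 59.905 ≈ 59.9 km.
Check against S (with the unrounded solution): distance 111.14 ≈ 111.14 km. ✓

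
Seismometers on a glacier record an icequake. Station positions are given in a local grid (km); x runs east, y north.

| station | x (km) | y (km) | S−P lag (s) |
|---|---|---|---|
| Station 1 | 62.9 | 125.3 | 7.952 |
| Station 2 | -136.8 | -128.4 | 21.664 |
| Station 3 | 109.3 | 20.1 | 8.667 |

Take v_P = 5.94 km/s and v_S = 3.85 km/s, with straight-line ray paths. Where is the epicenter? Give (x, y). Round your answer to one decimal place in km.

x ≈ 19.3 km, y ≈ 50.0 km

Distance from S−P lag: d = Δt · v_P v_S / (v_P − v_S) = Δt · (5.94·3.85)/(5.94−3.85) ≈ 10.9421·Δt.
So d_Station 1 = 87.01, d_Station 2 = 237.05, d_Station 3 = 94.84 km.
Circle about each station: (x − 62.9)² + (y − 125.3)² = 87.01²; (x + 136.8)² + (y + 128.4)² = 237.05²; (x − 109.3)² + (y − 20.1)² = 94.84².
Subtracting the Station 1 equation from the Station 2 and Station 3 equations removes the quadratic terms:
-399.4 x − 507.4 y = -33077.66
92.8 x − 210.4 y = -8729.89
Solving the 2×2 system: x ≈ 19.3, y ≈ 50.0 km.
Check against Station 1 (with the unrounded x, y): √((x − 62.9)²+(y − 125.3)²) = 87.01 ≈ 87.01 km. ✓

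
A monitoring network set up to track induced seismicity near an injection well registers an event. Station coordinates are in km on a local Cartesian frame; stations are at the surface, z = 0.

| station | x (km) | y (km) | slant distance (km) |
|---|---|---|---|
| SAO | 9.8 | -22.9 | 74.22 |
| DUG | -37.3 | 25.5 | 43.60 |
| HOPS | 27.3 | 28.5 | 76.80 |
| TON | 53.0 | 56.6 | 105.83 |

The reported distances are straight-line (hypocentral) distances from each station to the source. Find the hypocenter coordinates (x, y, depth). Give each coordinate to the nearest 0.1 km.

Each station gives a sphere (x−x_i)² + (y−y_i)² + z² = d_i² (stations at z=0).
Subtracting the SAO sphere from DUG and HOPS: z² cancels, leaving linear equations in x and y:
-94.2 x + 96.8 y = 5028.74
35.0 x + 102.8 y = 547.46
Solving: x ≈ -35.493, y ≈ 17.410 km (keep extra digits for the depth step; rounded: -35.5, 17.4).
Then from the SAO sphere: z² = 74.22² − (x − 9.8)² − (y + 22.9)² with x = -35.493, y = 17.410, so z ≈ 42.805 ≈ 42.8 km.

(-35.5, 17.4, 42.8)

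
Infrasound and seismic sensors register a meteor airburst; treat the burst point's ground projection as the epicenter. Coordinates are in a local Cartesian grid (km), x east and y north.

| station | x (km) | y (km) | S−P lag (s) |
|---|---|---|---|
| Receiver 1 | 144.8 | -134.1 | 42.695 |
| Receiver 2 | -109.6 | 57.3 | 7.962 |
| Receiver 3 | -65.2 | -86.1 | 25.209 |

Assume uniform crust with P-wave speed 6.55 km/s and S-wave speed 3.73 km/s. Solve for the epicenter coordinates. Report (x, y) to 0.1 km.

Distance from S−P lag: d = Δt · v_P v_S / (v_P − v_S) = Δt · (6.55·3.73)/(6.55−3.73) ≈ 8.6637·Δt.
So d_Receiver 1 = 369.89, d_Receiver 2 = 68.98, d_Receiver 3 = 218.40 km.
Circle about each station: (x − 144.8)² + (y + 134.1)² = 369.89²; (x + 109.6)² + (y − 57.3)² = 68.98²; (x + 65.2)² + (y + 86.1)² = 218.40².
Subtracting the Receiver 1 equation from the Receiver 2 and Receiver 3 equations removes the quadratic terms:
-508.8 x + 382.8 y = 108405.97
-420.0 x + 96.0 y = 61834.45
Solving the 2×2 system: x ≈ -118.5, y ≈ 125.7 km.

(-118.5, 125.7)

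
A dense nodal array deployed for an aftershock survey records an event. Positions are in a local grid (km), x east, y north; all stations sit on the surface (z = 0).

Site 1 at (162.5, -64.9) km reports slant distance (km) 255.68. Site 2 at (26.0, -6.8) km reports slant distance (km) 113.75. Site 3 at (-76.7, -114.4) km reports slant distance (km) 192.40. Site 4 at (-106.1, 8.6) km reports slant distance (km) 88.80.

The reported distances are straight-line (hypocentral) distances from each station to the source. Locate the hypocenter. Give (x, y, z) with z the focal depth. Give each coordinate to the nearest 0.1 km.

Each station gives a sphere (x−x_i)² + (y−y_i)² + z² = d_i² (stations at z=0).
Subtracting the Site 1 sphere from Site 2 and Site 3: z² cancels, leaving linear equations in x and y:
-273.0 x + 116.2 y = 22537.18
-478.4 x − 99.0 y = 16706.49
Solving: x ≈ -50.504, y ≈ 75.298 km (keep extra digits for the depth step; rounded: -50.5, 75.3).
Then from the Site 1 sphere: z² = 255.68² − (x − 162.5)² − (y + 64.9)² with x = -50.504, y = 75.298, so z ≈ 18.603 ≈ 18.6 km.

x ≈ -50.5 km, y ≈ 75.3 km, depth ≈ 18.6 km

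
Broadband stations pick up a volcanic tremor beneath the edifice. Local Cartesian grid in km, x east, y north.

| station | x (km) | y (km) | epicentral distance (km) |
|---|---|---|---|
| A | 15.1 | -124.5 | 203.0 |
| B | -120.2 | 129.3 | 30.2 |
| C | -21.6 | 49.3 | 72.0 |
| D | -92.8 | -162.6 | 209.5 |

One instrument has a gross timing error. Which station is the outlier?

B

Solve using three stations at a time. Using A, C, D (subtract circle equations pairwise → linear system) gives (x, y) ≈ (-93.7, 46.9).
Distances from that point to each station vs reported:
  A: calculated 203.0 vs reported 203.0 → residual 0.0 km
  B: calculated 86.5 vs reported 30.2 → residual 56.3 km
  C: calculated 72.1 vs reported 72.0 → residual 0.1 km
  D: calculated 209.5 vs reported 209.5 → residual 0.0 km
A, C, D are mutually consistent (residuals ≈ 0); B is off by 56.3 km.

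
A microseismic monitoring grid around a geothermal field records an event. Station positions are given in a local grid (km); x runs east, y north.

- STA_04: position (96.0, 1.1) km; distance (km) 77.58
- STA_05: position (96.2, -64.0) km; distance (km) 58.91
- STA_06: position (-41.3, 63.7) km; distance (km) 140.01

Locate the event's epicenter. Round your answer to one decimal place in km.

Circle about each station: (x − 96.0)² + (y − 1.1)² = 77.58²; (x − 96.2)² + (y + 64.0)² = 58.91²; (x + 41.3)² + (y − 63.7)² = 140.01².
Subtracting pairs of circle equations eliminates x²+y² and gives linear equations (the radical axes):
0.4 x − 130.2 y = 6681.50
-274.6 x + 125.2 y = -17037.97
Solving the 2×2 system: x ≈ 38.7, y ≈ -51.2 km.

x ≈ 38.7 km, y ≈ -51.2 km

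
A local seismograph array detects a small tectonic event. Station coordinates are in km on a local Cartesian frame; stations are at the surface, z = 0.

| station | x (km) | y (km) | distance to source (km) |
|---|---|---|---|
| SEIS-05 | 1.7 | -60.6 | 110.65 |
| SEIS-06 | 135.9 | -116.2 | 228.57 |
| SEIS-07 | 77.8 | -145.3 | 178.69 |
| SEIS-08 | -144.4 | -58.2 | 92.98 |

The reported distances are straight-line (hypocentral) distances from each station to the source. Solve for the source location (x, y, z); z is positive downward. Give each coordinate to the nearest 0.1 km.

(-84.3, -98.2, 58.6)

Each station gives a sphere (x−x_i)² + (y−y_i)² + z² = d_i² (stations at z=0).
Subtracting the SEIS-05 sphere from SEIS-06 and SEIS-07: z² cancels, leaving linear equations in x and y:
268.4 x − 111.2 y = -11704.82
152.2 x − 169.4 y = 3802.99
Solving: x ≈ -84.285, y ≈ -98.177 km (keep extra digits for the depth step; rounded: -84.3, -98.2).
Then from the SEIS-05 sphere: z² = 110.65² − (x − 1.7)² − (y + 60.6)² with x = -84.285, y = -98.177, so z ≈ 58.634 ≈ 58.6 km.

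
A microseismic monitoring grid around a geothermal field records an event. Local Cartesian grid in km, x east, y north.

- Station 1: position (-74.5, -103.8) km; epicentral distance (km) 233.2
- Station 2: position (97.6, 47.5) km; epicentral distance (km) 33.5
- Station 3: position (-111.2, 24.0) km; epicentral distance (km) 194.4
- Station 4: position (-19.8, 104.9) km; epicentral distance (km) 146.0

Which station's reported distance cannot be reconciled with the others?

Solve using three stations at a time. Using Station 1, Station 2, Station 3 (subtract circle equations pairwise → linear system) gives (x, y) ≈ (76.7, 73.7).
Distances from that point to each station vs reported:
  Station 1: calculated 233.2 vs reported 233.2 → residual 0.0 km
  Station 2: calculated 33.5 vs reported 33.5 → residual 0.0 km
  Station 3: calculated 194.4 vs reported 194.4 → residual 0.0 km
  Station 4: calculated 101.5 vs reported 146.0 → residual 44.5 km
Station 1, Station 2, Station 3 are mutually consistent (residuals ≈ 0); Station 4 is off by 44.5 km.

Station 4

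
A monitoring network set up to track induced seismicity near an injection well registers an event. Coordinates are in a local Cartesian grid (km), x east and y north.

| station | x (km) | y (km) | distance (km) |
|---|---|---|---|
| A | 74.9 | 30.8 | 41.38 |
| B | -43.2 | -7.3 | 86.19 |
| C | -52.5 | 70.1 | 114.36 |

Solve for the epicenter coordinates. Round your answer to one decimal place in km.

Circle about each station: (x − 74.9)² + (y − 30.8)² = 41.38²; (x + 43.2)² + (y + 7.3)² = 86.19²; (x + 52.5)² + (y − 70.1)² = 114.36².
Subtracting pairs of circle equations eliminates x²+y² and gives linear equations (the radical axes):
-236.2 x − 76.2 y = -10355.53
-254.8 x + 78.6 y = -10254.30
Solving the 2×2 system: x ≈ 42.0, y ≈ 5.7 km.
Check against A (with the unrounded x, y): √((x − 74.9)²+(y − 30.8)²) = 41.38 ≈ 41.38 km. ✓

x ≈ 42.0 km, y ≈ 5.7 km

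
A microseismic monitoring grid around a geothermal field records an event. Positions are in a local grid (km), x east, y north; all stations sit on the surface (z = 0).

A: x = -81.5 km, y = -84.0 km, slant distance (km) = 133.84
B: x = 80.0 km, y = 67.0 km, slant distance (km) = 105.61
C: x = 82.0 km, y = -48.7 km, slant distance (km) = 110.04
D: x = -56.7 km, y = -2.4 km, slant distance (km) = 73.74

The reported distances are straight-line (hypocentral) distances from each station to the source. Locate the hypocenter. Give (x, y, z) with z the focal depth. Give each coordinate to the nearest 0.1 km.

x ≈ 1.1 km, y ≈ 11.9 km, depth ≈ 43.5 km

Each station gives a sphere (x−x_i)² + (y−y_i)² + z² = d_i² (stations at z=0).
Subtracting the A sphere from B and C: z² cancels, leaving linear equations in x and y:
323.0 x + 302.0 y = 3950.42
327.0 x + 70.6 y = 1201.78
Solving: x ≈ 1.106, y ≈ 11.897 km (keep extra digits for the depth step; rounded: 1.1, 11.9).
Then from the A sphere: z² = 133.84² − (x + 81.5)² − (y + 84.0)² with x = 1.106, y = 11.897, so z ≈ 43.510 ≈ 43.5 km.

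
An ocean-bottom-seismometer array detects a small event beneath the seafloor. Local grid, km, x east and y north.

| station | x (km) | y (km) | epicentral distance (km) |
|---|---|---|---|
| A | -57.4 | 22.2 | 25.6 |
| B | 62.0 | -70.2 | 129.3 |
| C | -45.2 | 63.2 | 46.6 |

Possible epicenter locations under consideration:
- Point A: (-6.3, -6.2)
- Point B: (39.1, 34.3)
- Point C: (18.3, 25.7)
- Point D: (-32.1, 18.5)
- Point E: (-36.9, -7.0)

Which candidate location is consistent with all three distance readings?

For each candidate, compare |candidate − station| to the reported distance:
Point A: residuals A 32.9, B 35.7, C 33.0 → max 35.7 km
Point B: residuals A 71.7, B 22.3, C 42.5 → max 71.7 km
Point C: residuals A 50.2, B 23.9, C 27.1 → max 50.2 km
Point D: residuals A 0.0, B 0.0, C 0.0 → max 0.0 km
Point E: residuals A 10.1, B 11.9, C 24.1 → max 24.1 km
Only Point D has all residuals ≈ 0.

Point D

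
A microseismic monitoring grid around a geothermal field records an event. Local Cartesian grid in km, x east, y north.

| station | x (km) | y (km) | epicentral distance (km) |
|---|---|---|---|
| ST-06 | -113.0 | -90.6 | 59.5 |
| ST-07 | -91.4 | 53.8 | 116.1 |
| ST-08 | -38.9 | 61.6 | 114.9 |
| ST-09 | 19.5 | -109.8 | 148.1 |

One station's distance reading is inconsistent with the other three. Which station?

Solve using three stations at a time. Using ST-06, ST-08, ST-09 (subtract circle equations pairwise → linear system) gives (x, y) ≈ (-106.2, -31.5).
Distances from that point to each station vs reported:
  ST-06: calculated 59.5 vs reported 59.5 → residual 0.0 km
  ST-07: calculated 86.6 vs reported 116.1 → residual 29.5 km
  ST-08: calculated 114.9 vs reported 114.9 → residual 0.0 km
  ST-09: calculated 148.1 vs reported 148.1 → residual 0.0 km
ST-06, ST-08, ST-09 are mutually consistent (residuals ≈ 0); ST-07 is off by 29.5 km.

ST-07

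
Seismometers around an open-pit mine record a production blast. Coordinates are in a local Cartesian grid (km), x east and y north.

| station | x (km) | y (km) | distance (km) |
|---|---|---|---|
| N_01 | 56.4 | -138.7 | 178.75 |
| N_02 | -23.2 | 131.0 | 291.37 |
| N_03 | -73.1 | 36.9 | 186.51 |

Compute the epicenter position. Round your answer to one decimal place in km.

x ≈ -122.3 km, y ≈ -143.0 km

Circle about each station: (x − 56.4)² + (y + 138.7)² = 178.75²; (x + 23.2)² + (y − 131.0)² = 291.37²; (x + 73.1)² + (y − 36.9)² = 186.51².
Subtracting pairs of circle equations eliminates x²+y² and gives linear equations (the radical axes):
-159.2 x + 539.4 y = -57664.32
-259.0 x + 351.2 y = -18547.85
Solving the 2×2 system: x ≈ -122.3, y ≈ -143.0 km.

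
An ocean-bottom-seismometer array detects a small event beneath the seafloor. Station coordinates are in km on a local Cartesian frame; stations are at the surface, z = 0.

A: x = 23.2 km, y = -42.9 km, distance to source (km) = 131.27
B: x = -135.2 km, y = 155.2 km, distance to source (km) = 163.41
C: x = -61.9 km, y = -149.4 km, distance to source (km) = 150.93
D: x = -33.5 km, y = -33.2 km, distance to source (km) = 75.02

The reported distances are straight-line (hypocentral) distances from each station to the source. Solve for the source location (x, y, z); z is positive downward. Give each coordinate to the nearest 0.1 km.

x ≈ -101.7 km, y ≈ -4.3 km, depth ≈ 11.9 km

Each station gives a sphere (x−x_i)² + (y−y_i)² + z² = d_i² (stations at z=0).
Subtracting the A sphere from B and C: z² cancels, leaving linear equations in x and y:
-316.8 x + 396.2 y = 30516.41
-170.2 x − 213.0 y = 18225.27
Solving: x ≈ -101.702, y ≈ -4.298 km (keep extra digits for the depth step; rounded: -101.7, -4.3).
Then from the A sphere: z² = 131.27² − (x − 23.2)² − (y + 42.9)² with x = -101.702, y = -4.298, so z ≈ 11.882 ≈ 11.9 km.
Check against D (with the unrounded solution): distance 75.02 ≈ 75.02 km. ✓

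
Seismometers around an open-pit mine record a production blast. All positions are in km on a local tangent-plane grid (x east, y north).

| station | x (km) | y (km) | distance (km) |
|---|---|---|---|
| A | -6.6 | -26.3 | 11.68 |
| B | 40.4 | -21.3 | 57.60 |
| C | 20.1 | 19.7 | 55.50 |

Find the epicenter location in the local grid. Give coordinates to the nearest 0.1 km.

Circle about each station: (x + 6.6)² + (y + 26.3)² = 11.68²; (x − 40.4)² + (y + 21.3)² = 57.60²; (x − 20.1)² + (y − 19.7)² = 55.50².
Subtracting pairs of circle equations eliminates x²+y² and gives linear equations (the radical axes):
94.0 x + 10.0 y = -1830.74
53.4 x + 92.0 y = -2886.98
Solving the 2×2 system: x ≈ -17.2, y ≈ -21.4 km.
Check against A (with the unrounded x, y): √((x + 6.6)²+(y + 26.3)²) = 11.68 ≈ 11.68 km. ✓

(-17.2, -21.4)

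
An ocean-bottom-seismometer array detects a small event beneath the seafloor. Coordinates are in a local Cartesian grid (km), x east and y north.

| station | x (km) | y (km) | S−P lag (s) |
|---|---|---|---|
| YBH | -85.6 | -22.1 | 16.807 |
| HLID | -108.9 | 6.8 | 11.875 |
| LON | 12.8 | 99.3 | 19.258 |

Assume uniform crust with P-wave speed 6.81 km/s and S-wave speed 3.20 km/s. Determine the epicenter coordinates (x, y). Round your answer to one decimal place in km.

Distance from S−P lag: d = Δt · v_P v_S / (v_P − v_S) = Δt · (6.81·3.20)/(6.81−3.20) ≈ 6.0366·Δt.
So d_YBH = 101.46, d_HLID = 71.68, d_LON = 116.25 km.
Circle about each station: (x + 85.6)² + (y + 22.1)² = 101.46²; (x + 108.9)² + (y − 6.8)² = 71.68²; (x − 12.8)² + (y − 99.3)² = 116.25².
Subtracting pairs of circle equations eliminates x²+y² and gives linear equations (the radical axes):
-46.6 x + 57.8 y = 9245.79
196.8 x + 242.8 y = -1011.37
Solving the 2×2 system: x ≈ -101.5, y ≈ 78.1 km.

-101.5 km east, 78.1 km north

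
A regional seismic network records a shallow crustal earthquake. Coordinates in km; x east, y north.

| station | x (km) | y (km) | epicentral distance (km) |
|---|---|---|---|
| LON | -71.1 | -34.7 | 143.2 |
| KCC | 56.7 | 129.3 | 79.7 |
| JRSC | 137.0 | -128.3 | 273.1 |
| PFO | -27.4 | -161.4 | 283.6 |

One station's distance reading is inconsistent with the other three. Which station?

PFO

Solve using three stations at a time. Using LON, KCC, JRSC (subtract circle equations pairwise → linear system) gives (x, y) ≈ (-16.4, 97.6).
Distances from that point to each station vs reported:
  LON: calculated 143.2 vs reported 143.2 → residual 0.0 km
  KCC: calculated 79.7 vs reported 79.7 → residual 0.0 km
  JRSC: calculated 273.1 vs reported 273.1 → residual 0.0 km
  PFO: calculated 259.3 vs reported 283.6 → residual 24.3 km
LON, KCC, JRSC are mutually consistent (residuals ≈ 0); PFO is off by 24.3 km.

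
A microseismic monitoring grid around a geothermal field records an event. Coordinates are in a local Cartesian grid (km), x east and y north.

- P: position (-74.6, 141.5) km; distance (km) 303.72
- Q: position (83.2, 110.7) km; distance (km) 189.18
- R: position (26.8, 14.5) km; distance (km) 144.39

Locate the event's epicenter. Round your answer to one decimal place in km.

x ≈ 145.3 km, y ≈ -68.0 km

Circle about each station: (x + 74.6)² + (y − 141.5)² = 303.72²; (x − 83.2)² + (y − 110.7)² = 189.18²; (x − 26.8)² + (y − 14.5)² = 144.39².
Subtracting the P equation from the Q and R equations removes the quadratic terms:
315.6 x − 61.6 y = 50046.09
202.8 x − 254.0 y = 46738.45
Solving the 2×2 system: x ≈ 145.3, y ≈ -68.0 km.
Check against P (with the unrounded x, y): √((x + 74.6)²+(y − 141.5)²) = 303.72 ≈ 303.72 km. ✓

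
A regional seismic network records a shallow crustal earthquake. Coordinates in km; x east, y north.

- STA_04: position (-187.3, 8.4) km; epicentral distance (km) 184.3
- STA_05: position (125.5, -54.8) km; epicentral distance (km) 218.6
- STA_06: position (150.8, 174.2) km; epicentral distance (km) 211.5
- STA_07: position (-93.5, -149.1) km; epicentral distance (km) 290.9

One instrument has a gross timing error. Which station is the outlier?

STA_05

Solve using three stations at a time. Using STA_04, STA_06, STA_07 (subtract circle equations pairwise → linear system) gives (x, y) ≈ (-57.9, 139.6).
Distances from that point to each station vs reported:
  STA_04: calculated 184.3 vs reported 184.3 → residual 0.0 km
  STA_05: calculated 267.2 vs reported 218.6 → residual 48.6 km
  STA_06: calculated 211.5 vs reported 211.5 → residual 0.0 km
  STA_07: calculated 290.9 vs reported 290.9 → residual 0.0 km
STA_04, STA_06, STA_07 are mutually consistent (residuals ≈ 0); STA_05 is off by 48.6 km.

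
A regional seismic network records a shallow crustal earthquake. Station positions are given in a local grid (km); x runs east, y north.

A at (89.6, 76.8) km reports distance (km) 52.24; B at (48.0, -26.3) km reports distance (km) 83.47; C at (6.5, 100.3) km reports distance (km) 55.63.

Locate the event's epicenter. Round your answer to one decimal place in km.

Circle about each station: (x − 89.6)² + (y − 76.8)² = 52.24²; (x − 48.0)² + (y + 26.3)² = 83.47²; (x − 6.5)² + (y − 100.3)² = 55.63².
Subtracting the A equation from the B and C equations removes the quadratic terms:
-83.2 x − 206.2 y = -15168.93
-166.2 x + 47.0 y = -4189.74
Solving the 2×2 system: x ≈ 41.3, y ≈ 56.9 km.

41.3 km east, 56.9 km north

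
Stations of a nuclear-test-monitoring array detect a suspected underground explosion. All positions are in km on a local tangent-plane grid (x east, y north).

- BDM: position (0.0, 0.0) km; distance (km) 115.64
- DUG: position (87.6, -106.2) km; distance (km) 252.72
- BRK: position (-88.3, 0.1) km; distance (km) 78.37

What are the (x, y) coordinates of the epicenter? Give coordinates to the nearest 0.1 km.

-85.0 km east, 78.4 km north

Circle about each station: x² + y² = 115.64²; (x − 87.6)² + (y + 106.2)² = 252.72²; (x + 88.3)² + (y − 0.1)² = 78.37².
Subtracting the BDM equation from the DUG and BRK equations removes the quadratic terms:
175.2 x − 212.4 y = -31542.59
-176.6 x + 0.2 y = 15027.65
Solving the 2×2 system: x ≈ -85.0, y ≈ 78.4 km.
Check against BDM (with the unrounded x, y): √(x²+y²) = 115.63 ≈ 115.64 km. ✓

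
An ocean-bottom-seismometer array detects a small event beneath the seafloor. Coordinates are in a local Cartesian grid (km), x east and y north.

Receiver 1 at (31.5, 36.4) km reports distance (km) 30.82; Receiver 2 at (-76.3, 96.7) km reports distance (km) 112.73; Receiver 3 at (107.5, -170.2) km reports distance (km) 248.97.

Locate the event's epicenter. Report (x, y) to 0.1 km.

(32.5, 67.2)

Circle about each station: (x − 31.5)² + (y − 36.4)² = 30.82²; (x + 76.3)² + (y − 96.7)² = 112.73²; (x − 107.5)² + (y + 170.2)² = 248.97².
Subtracting pairs of circle equations eliminates x²+y² and gives linear equations (the radical axes):
-215.6 x + 120.6 y = 1097.19
152.0 x − 413.2 y = -22829.11
Solving the 2×2 system: x ≈ 32.5, y ≈ 67.2 km.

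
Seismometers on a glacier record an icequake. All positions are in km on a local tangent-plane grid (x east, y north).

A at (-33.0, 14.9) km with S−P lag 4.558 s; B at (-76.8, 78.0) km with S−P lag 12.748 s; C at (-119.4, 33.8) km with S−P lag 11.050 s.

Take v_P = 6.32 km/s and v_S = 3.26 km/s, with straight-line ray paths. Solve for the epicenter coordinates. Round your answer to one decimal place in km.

-56.1 km east, -5.3 km north

Distance from S−P lag: d = Δt · v_P v_S / (v_P − v_S) = Δt · (6.32·3.26)/(6.32−3.26) ≈ 6.7331·Δt.
So d_A = 30.69, d_B = 85.83, d_C = 74.40 km.
Circle about each station: (x + 33.0)² + (y − 14.9)² = 30.69²; (x + 76.8)² + (y − 78.0)² = 85.83²; (x + 119.4)² + (y − 33.8)² = 74.40².
Subtracting pairs of circle equations eliminates x²+y² and gives linear equations (the radical axes):
-87.6 x + 126.2 y = 4246.32
-172.8 x + 37.8 y = 9494.31
Solving the 2×2 system: x ≈ -56.1, y ≈ -5.3 km.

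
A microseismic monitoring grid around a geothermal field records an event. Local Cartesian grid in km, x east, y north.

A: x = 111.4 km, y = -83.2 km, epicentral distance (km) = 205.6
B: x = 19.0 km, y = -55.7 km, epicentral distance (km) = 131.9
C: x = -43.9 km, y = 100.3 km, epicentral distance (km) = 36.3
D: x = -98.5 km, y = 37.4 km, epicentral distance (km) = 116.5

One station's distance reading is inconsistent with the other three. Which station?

Solve using three stations at a time. Using A, B, C (subtract circle equations pairwise → linear system) gives (x, y) ≈ (-28.7, 67.3).
Distances from that point to each station vs reported:
  A: calculated 205.6 vs reported 205.6 → residual 0.0 km
  B: calculated 131.9 vs reported 131.9 → residual 0.0 km
  C: calculated 36.3 vs reported 36.3 → residual 0.0 km
  D: calculated 75.9 vs reported 116.5 → residual 40.6 km
A, B, C are mutually consistent (residuals ≈ 0); D is off by 40.6 km.

D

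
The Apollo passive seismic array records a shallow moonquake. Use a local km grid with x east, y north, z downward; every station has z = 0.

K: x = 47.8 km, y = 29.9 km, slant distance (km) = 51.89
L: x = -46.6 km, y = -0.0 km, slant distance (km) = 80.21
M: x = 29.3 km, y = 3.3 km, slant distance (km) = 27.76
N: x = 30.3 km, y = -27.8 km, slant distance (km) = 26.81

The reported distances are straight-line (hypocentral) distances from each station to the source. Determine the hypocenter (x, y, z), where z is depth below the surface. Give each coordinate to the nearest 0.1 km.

(29.3, -13.1, 22.4)

Each station gives a sphere (x−x_i)² + (y−y_i)² + z² = d_i² (stations at z=0).
Subtracting the K sphere from L and M: z² cancels, leaving linear equations in x and y:
-188.8 x − 59.8 y = -4748.36
-37.0 x − 53.2 y = -387.52
Solving: x ≈ 29.297, y ≈ -13.091 km (keep extra digits for the depth step; rounded: 29.3, -13.1).
Then from the K sphere: z² = 51.89² − (x − 47.8)² − (y − 29.9)² with x = 29.297, y = -13.091, so z ≈ 22.405 ≈ 22.4 km.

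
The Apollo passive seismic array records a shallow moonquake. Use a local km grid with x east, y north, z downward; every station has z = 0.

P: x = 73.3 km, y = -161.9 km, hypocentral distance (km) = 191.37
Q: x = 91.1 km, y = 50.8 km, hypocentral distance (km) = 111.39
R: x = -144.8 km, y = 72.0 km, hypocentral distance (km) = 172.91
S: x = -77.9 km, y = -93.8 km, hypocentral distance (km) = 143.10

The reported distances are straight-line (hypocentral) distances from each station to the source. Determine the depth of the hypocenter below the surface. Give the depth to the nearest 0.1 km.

56.7 km

Each station gives a sphere (x−x_i)² + (y−y_i)² + z² = d_i² (stations at z=0).
Subtracting the P sphere from Q and R: z² cancels, leaving linear equations in x and y:
35.6 x + 425.4 y = 3510.09
-436.2 x + 467.8 y = 1291.15
Solving: x ≈ 5.404, y ≈ 7.799 km (keep extra digits for the depth step; rounded: 5.4, 7.8).
Then from the P sphere: z² = 191.37² − (x − 73.3)² − (y + 161.9)² with x = 5.404, y = 7.799, so z ≈ 56.700 ≈ 56.7 km.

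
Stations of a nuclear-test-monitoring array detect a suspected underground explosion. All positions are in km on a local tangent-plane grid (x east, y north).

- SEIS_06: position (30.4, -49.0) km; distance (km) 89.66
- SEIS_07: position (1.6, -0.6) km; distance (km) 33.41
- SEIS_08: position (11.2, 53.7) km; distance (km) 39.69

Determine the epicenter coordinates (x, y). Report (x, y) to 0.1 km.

Circle about each station: (x − 30.4)² + (y + 49.0)² = 89.66²; (x − 1.6)² + (y + 0.6)² = 33.41²; (x − 11.2)² + (y − 53.7)² = 39.69².
Subtracting pairs of circle equations eliminates x²+y² and gives linear equations (the radical axes):
-57.6 x + 96.8 y = 3600.45
-38.4 x + 205.4 y = 6147.59
Solving the 2×2 system: x ≈ -17.8, y ≈ 26.6 km.

(-17.8, 26.6)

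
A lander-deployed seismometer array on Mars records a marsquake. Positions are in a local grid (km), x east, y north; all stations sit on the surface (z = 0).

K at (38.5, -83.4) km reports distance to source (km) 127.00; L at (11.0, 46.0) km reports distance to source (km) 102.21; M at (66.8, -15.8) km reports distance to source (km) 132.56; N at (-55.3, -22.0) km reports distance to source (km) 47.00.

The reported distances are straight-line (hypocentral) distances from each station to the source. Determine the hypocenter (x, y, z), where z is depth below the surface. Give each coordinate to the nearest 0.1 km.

Each station gives a sphere (x−x_i)² + (y−y_i)² + z² = d_i² (stations at z=0).
Subtracting the K sphere from L and M: z² cancels, leaving linear equations in x and y:
-55.0 x + 258.8 y = -518.69
56.6 x + 135.2 y = -5169.08
Solving: x ≈ -57.400, y ≈ -14.203 km (keep extra digits for the depth step; rounded: -57.4, -14.2).
Then from the K sphere: z² = 127.00² − (x − 38.5)² − (y + 83.4)² with x = -57.400, y = -14.203, so z ≈ 46.303 ≈ 46.3 km.

x ≈ -57.4 km, y ≈ -14.2 km, depth ≈ 46.3 km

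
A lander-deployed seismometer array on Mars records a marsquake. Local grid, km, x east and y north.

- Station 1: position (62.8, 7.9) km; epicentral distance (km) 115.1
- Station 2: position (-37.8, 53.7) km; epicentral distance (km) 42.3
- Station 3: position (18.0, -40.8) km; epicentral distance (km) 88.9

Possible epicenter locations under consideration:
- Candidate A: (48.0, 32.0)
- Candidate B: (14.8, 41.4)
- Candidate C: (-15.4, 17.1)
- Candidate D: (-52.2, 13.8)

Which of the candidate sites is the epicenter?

Candidate D

For each candidate, compare |candidate − station| to the reported distance:
Candidate A: residuals Station 1 86.8, Station 2 46.2, Station 3 10.2 → max 86.8 km
Candidate B: residuals Station 1 56.6, Station 2 11.7, Station 3 6.6 → max 56.6 km
Candidate C: residuals Station 1 36.4, Station 2 0.6, Station 3 22.1 → max 36.4 km
Candidate D: residuals Station 1 0.1, Station 2 0.1, Station 3 0.0 → max 0.1 km
Only Candidate D has all residuals ≈ 0.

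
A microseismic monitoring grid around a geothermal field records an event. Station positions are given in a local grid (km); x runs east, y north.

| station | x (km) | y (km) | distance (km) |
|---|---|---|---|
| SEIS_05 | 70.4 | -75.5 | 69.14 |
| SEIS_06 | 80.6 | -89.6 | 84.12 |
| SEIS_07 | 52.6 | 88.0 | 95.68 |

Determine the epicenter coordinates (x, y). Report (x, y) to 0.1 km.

Circle about each station: (x − 70.4)² + (y + 75.5)² = 69.14²; (x − 80.6)² + (y + 89.6)² = 84.12²; (x − 52.6)² + (y − 88.0)² = 95.68².
Subtracting the SEIS_05 equation from the SEIS_06 and SEIS_07 equations removes the quadratic terms:
20.4 x − 28.2 y = 1572.28
-35.6 x + 327.0 y = -4519.97
Solving the 2×2 system: x ≈ 68.2, y ≈ -6.4 km.
Check against SEIS_05 (with the unrounded x, y): √((x − 70.4)²+(y + 75.5)²) = 69.14 ≈ 69.14 km. ✓

68.2 km east, -6.4 km north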